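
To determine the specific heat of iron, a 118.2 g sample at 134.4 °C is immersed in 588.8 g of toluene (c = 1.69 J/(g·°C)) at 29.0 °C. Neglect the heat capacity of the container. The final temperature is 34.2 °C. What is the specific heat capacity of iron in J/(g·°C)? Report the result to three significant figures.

q_gained = (588.8 × 1.69) × (34.2 − 29.0) = 5174 J
q_lost = 118.2 × c × (134.4 − 34.2) = 11843.64 c
Set equal: c = 5174 / 11843.64 = 0.437 J/(g·°C)

c = 0.437 J/(g·°C)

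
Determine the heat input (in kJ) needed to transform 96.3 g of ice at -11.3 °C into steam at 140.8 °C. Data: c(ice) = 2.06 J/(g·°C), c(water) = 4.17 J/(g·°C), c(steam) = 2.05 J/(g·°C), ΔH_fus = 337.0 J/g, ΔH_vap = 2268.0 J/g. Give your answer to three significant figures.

q = 301 kJ

q1 (heat ice -11.3→0.0 °C): 96.3 × 2.06 × 11.3 = 2242 J
q2 (melt at 0 °C): 96.3 × 337.0 = 32453 J
q3 (heat water 0.0→100.0 °C): 96.3 × 4.17 × 100.0 = 40157 J
q4 (vaporize at 100 °C): 96.3 × 2268.0 = 218408 J
q5 (heat steam 100.0→140.8 °C): 96.3 × 2.05 × 40.8 = 8055 J
Total: 2242 + 32453 + 40157 + 218408 + 8055 = 301315 J = 301 kJ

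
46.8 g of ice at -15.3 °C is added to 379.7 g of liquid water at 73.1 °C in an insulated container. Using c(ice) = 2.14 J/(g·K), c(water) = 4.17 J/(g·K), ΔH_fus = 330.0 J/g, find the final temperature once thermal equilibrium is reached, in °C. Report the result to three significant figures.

Heat to bring ice to 0 °C and melt it: q₁ = 46.8×2.14×15.3 + 46.8×330.0 = 16976 J
Heat the water can supply cooling to 0 °C: 379.7×4.17×73.1 = 115743 J > q₁, so all ice melts.
Energy balance: 379.7×4.17×(73.1 − T) = 16976 + 46.8×4.17×(T − 0)
1583.349(73.1 − T) = 16976 + 195.156 T
115743 − 16976 = 1778.505 T
T = 98767 / 1778.505 = 55.53 °C

T_f = 55.5 °C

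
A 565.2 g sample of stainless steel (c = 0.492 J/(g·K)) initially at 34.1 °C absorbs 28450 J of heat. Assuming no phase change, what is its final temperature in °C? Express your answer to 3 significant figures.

T_f = 136 °C

ΔT = q / (m c) = 28450 / (565.2 × 0.492) = 102.3 °C
T_f = 34.1 + 102.3 = 136.4 °C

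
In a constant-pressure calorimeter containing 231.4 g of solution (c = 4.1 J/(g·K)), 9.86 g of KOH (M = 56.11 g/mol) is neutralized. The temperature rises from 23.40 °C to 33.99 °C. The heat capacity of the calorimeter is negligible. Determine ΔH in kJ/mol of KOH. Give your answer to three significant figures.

|ΔT| = |33.99 − 23.40| = 10.59 °C
|q_surr| = (231.4 × 4.1) × 10.59 = 948.74 × 10.59 = 10050 J
n(KOH) = 9.86 / 56.11 = 0.1757 mol
Temperature rose, so q_rxn = −|q_surr| = -10.05 kJ
ΔH = q_rxn / n = -57.20 kJ/mol

ΔH = -57.2 kJ/mol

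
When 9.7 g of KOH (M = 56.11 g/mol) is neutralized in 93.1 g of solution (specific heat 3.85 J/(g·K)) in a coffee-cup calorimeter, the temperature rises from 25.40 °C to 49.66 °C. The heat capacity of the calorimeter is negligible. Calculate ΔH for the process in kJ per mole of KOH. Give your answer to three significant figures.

ΔH = -50.3 kJ/mol

|ΔT| = |49.66 − 25.40| = 24.26 °C
|q_surr| = (93.1 × 3.85) × 24.26 = 358.435 × 24.26 = 8696 J
n(KOH) = 9.7 / 56.11 = 0.1729 mol
Temperature rose, so q_rxn = −|q_surr| = -8.696 kJ
ΔH = q_rxn / n = -50.29 kJ/mol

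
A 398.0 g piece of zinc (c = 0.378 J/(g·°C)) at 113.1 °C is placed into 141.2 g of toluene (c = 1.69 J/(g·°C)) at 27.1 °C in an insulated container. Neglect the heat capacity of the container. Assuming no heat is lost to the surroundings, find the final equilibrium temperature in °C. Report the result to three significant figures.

Heat lost by zinc = heat gained by toluene.
(398.0)(0.378)(113.1 − T) = (141.2)(1.69)(T − 27.1)
150.444 (113.1 − T) = 238.628 (T − 27.1)
17015 − 150.444 T = 238.628 T − 6466.8
23481.8 = 389.072 T
T = 60.35 °C

T_f = 60.4 °C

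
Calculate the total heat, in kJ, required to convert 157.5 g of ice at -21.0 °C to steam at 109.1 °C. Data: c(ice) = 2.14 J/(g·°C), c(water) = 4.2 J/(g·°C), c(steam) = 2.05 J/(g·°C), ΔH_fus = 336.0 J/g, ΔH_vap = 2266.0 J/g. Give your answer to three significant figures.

q = 486 kJ

q1 (heat ice -21.0→0.0 °C): 157.5 × 2.14 × 21.0 = 7078 J
q2 (melt at 0 °C): 157.5 × 336.0 = 52920 J
q3 (heat water 0.0→100.0 °C): 157.5 × 4.2 × 100.0 = 66150 J
q4 (vaporize at 100 °C): 157.5 × 2266.0 = 356895 J
q5 (heat steam 100.0→109.1 °C): 157.5 × 2.05 × 9.1 = 2938 J
Total: 7078 + 52920 + 66150 + 356895 + 2938 = 485981 J = 486 kJ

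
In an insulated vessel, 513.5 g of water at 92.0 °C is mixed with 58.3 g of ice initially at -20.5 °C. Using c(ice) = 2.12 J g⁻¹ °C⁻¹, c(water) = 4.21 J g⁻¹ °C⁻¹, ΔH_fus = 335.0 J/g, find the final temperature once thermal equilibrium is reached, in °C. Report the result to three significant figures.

T_f = 73.5 °C

Heat to bring ice to 0 °C and melt it: q₁ = 58.3×2.12×20.5 + 58.3×335.0 = 22064 J
Heat the water can supply cooling to 0 °C: 513.5×4.21×92.0 = 198889 J > q₁, so all ice melts.
Energy balance: 513.5×4.21×(92.0 − T) = 22064 + 58.3×4.21×(T − 0)
2161.835(92.0 − T) = 22064 + 245.443 T
198889 − 22064 = 2407.278 T
T = 176825 / 2407.278 = 73.45 °C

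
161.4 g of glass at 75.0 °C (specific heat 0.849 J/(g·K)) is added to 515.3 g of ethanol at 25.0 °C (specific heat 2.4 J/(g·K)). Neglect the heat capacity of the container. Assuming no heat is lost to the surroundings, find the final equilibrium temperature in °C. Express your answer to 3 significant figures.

T_f = 30.0 °C

Heat lost by glass = heat gained by ethanol.
(161.4)(0.849)(75.0 − T) = (515.3)(2.4)(T − 25.0)
137.0286 (75.0 − T) = 1236.72 (T − 25.0)
10277 − 137.0286 T = 1236.72 T − 30918
41195 = 1373.7486 T
T = 29.99 °C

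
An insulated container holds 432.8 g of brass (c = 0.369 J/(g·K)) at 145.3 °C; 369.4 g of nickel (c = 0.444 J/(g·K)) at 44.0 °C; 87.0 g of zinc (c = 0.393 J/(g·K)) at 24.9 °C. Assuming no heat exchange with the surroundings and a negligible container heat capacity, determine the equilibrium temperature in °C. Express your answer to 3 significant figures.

T_f = 87.4 °C

Σ mᵢcᵢ(T − Tᵢ) = 0  ⇒  T = Σ mᵢcᵢTᵢ / Σ mᵢcᵢ
Σ mᵢcᵢ = 432.8×0.369 + 369.4×0.444 + 87.0×0.393 = 357.9078
Σ mᵢcᵢTᵢ = 159.7032×145.3 + 164.0136×44.0 + 34.191×24.9 = 31273
T = 31273 / 357.9078 = 87.38 °C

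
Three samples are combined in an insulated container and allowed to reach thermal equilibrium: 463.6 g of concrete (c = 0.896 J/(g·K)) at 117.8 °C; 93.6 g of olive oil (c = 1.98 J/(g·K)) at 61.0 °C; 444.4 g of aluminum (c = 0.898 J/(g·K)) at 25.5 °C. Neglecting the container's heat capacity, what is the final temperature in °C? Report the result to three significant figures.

Σ mᵢcᵢ(T − Tᵢ) = 0  ⇒  T = Σ mᵢcᵢTᵢ / Σ mᵢcᵢ
Σ mᵢcᵢ = 463.6×0.896 + 93.6×1.98 + 444.4×0.898 = 999.7848
Σ mᵢcᵢTᵢ = 415.3856×117.8 + 185.328×61.0 + 399.0712×25.5 = 70414
T = 70414 / 999.7848 = 70.43 °C

T_f = 70.4 °C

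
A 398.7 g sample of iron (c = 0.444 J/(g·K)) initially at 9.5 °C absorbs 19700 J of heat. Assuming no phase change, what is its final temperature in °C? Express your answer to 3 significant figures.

T_f = 121 °C

ΔT = q / (m c) = 19700 / (398.7 × 0.444) = 111.3 °C
T_f = 9.5 + 111.3 = 120.8 °C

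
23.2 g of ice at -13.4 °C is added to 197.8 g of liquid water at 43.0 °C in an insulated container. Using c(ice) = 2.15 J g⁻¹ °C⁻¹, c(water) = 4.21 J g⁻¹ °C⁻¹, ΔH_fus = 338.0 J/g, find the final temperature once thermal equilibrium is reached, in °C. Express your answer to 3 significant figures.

Heat to bring ice to 0 °C and melt it: q₁ = 23.2×2.15×13.4 + 23.2×338.0 = 8510.0 J
Heat the water can supply cooling to 0 °C: 197.8×4.21×43.0 = 35807.7 J > q₁, so all ice melts.
Energy balance: 197.8×4.21×(43.0 − T) = 8510.0 + 23.2×4.21×(T − 0)
832.738(43.0 − T) = 8510.0 + 97.672 T
35807.7 − 8510.0 = 930.410 T
T = 27297.7 / 930.410 = 29.34 °C

T_f = 29.3 °C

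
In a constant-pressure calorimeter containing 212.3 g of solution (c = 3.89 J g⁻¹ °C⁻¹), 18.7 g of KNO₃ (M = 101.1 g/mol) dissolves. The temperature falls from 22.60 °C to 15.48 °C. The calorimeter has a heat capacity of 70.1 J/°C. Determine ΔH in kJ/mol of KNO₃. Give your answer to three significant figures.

ΔH = 34.5 kJ/mol

|ΔT| = |15.48 − 22.60| = 7.12 °C
|q_surr| = (212.3 × 3.89 + 70.1) × 7.12 = 895.947 × 7.12 = 6379 J
n(KNO₃) = 18.7 / 101.1 = 0.1850 mol
Temperature fell, so q_rxn = +|q_surr| = 6.379 kJ
ΔH = q_rxn / n = 34.48 kJ/mol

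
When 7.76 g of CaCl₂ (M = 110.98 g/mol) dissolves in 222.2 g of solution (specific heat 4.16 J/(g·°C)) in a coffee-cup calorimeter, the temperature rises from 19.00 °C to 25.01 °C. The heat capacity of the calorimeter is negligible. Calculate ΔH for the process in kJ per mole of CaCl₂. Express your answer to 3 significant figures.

ΔH = -79.5 kJ/mol

|ΔT| = |25.01 − 19.00| = 6.01 °C
|q_surr| = (222.2 × 4.16) × 6.01 = 924.352 × 6.01 = 5555.4 J
n(CaCl₂) = 7.76 / 110.98 = 0.069923 mol
Temperature rose, so q_rxn = −|q_surr| = -5.5554 kJ
ΔH = q_rxn / n = -79.45 kJ/mol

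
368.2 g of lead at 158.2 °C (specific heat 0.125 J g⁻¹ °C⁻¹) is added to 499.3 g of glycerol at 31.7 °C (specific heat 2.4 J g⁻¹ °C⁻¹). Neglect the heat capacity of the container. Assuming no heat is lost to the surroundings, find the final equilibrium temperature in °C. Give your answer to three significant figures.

Heat lost by lead = heat gained by glycerol.
(368.2)(0.125)(158.2 − T) = (499.3)(2.4)(T − 31.7)
46.025 (158.2 − T) = 1198.32 (T − 31.7)
7281.2 − 46.025 T = 1198.32 T − 37987
45268.2 = 1244.345 T
T = 36.38 °C

T_f = 36.4 °C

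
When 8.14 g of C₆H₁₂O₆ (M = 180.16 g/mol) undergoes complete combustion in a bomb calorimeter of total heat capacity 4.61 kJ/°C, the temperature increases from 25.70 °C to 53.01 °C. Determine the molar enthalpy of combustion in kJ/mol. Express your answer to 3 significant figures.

ΔT = 53.01 − 25.70 = 27.31 °C
q_cal = C_cal × ΔT = 4.61 × 27.31 = 125.8991 kJ
n = 8.14 / 180.16 = 0.04518 mol
q_rxn = −q_cal = -125.8991 kJ
ΔH = -125.8991 / 0.04518 = -2787 kJ/mol

ΔH = -2790 kJ/mol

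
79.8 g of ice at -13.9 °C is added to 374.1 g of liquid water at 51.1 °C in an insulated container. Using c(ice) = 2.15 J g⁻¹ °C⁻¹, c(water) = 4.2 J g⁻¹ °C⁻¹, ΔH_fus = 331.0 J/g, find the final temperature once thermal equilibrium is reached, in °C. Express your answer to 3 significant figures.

Heat to bring ice to 0 °C and melt it: q₁ = 79.8×2.15×13.9 + 79.8×331.0 = 28799 J
Heat the water can supply cooling to 0 °C: 374.1×4.2×51.1 = 80289.3 J > q₁, so all ice melts.
Energy balance: 374.1×4.2×(51.1 − T) = 28799 + 79.8×4.2×(T − 0)
1571.22(51.1 − T) = 28799 + 335.16 T
80289.3 − 28799 = 1906.38 T
T = 51490.3 / 1906.38 = 27.01 °C

T_f = 27.0 °C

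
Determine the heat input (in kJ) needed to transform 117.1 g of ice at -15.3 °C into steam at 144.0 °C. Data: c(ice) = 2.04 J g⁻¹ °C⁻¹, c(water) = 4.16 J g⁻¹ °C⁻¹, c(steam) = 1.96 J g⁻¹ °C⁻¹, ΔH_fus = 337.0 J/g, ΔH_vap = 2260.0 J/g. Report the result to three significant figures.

q = 367 kJ

q1 (heat ice -15.3→0.0 °C): 117.1 × 2.04 × 15.3 = 3655 J
q2 (melt at 0 °C): 117.1 × 337.0 = 39463 J
q3 (heat water 0.0→100.0 °C): 117.1 × 4.16 × 100.0 = 48714 J
q4 (vaporize at 100 °C): 117.1 × 2260.0 = 264646 J
q5 (heat steam 100.0→144.0 °C): 117.1 × 1.96 × 44.0 = 10099 J
Total: 3655 + 39463 + 48714 + 264646 + 10099 = 366577 J = 367 kJ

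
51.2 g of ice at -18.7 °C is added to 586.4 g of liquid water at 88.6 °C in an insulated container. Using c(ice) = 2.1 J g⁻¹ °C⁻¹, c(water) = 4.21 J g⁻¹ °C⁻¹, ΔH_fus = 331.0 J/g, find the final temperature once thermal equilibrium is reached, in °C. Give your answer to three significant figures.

T_f = 74.4 °C

Heat to bring ice to 0 °C and melt it: q₁ = 51.2×2.1×18.7 + 51.2×331.0 = 18958 J
Heat the water can supply cooling to 0 °C: 586.4×4.21×88.6 = 218731 J > q₁, so all ice melts.
Energy balance: 586.4×4.21×(88.6 − T) = 18958 + 51.2×4.21×(T − 0)
2468.744(88.6 − T) = 18958 + 215.552 T
218731 − 18958 = 2684.296 T
T = 199773 / 2684.296 = 74.42 °C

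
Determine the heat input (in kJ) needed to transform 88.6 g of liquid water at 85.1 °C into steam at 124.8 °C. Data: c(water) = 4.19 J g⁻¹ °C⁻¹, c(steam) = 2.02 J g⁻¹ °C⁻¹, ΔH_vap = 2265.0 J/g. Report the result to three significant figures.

q1 (heat water 85.1→100.0 °C): 88.6 × 4.19 × 14.9 = 5531 J
q2 (vaporize at 100 °C): 88.6 × 2265.0 = 200679 J
q3 (heat steam 100.0→124.8 °C): 88.6 × 2.02 × 24.8 = 4439 J
Total: 5531 + 200679 + 4439 = 210649 J = 211 kJ

q = 211 kJ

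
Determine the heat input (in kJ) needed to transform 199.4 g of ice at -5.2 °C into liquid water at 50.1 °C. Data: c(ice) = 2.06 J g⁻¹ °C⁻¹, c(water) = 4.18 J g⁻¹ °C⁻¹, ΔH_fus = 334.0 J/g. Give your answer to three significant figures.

q = 110 kJ

q1 (heat ice -5.2→0.0 °C): 199.4 × 2.06 × 5.2 = 2136 J
q2 (melt at 0 °C): 199.4 × 334.0 = 66600 J
q3 (heat water 0.0→50.1 °C): 199.4 × 4.18 × 50.1 = 41758 J
Total: 2136 + 66600 + 41758 = 110494 J = 110 kJ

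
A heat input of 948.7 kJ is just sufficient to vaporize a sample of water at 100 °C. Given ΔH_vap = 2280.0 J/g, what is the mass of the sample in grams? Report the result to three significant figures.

m = 416 g

m = q / ΔH_vap = 948700 J / 2280.0 J/g = 416 g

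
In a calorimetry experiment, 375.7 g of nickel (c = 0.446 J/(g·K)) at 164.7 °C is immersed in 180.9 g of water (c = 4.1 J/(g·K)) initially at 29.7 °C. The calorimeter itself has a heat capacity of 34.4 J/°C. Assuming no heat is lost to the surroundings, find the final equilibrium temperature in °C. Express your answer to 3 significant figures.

T_f = 53.7 °C

Heat lost by nickel = heat gained by water + calorimeter.
(375.7)(0.446)(164.7 − T) = [(180.9)(4.1) + 34.4](T − 29.7)
167.5622 (164.7 − T) = 776.09 (T − 29.7)
27597 − 167.5622 T = 776.09 T − 23050
50647 = 943.6522 T
T = 53.67 °C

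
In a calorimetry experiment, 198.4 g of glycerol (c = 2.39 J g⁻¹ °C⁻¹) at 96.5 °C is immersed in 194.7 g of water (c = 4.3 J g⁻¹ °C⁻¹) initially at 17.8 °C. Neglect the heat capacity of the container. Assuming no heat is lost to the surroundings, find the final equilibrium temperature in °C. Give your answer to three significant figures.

T_f = 46.3 °C

Heat lost by glycerol = heat gained by water.
(198.4)(2.39)(96.5 − T) = (194.7)(4.3)(T − 17.8)
474.176 (96.5 − T) = 837.21 (T − 17.8)
45758 − 474.176 T = 837.21 T − 14902
60660 = 1311.386 T
T = 46.26 °C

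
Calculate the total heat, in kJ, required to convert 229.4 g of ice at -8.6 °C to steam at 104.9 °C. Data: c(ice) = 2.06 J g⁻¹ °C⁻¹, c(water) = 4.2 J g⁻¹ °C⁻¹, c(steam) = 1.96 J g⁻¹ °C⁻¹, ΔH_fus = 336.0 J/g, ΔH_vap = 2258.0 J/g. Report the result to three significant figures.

q1 (heat ice -8.6→0.0 °C): 229.4 × 2.06 × 8.6 = 4064 J
q2 (melt at 0 °C): 229.4 × 336.0 = 77078 J
q3 (heat water 0.0→100.0 °C): 229.4 × 4.2 × 100.0 = 96348 J
q4 (vaporize at 100 °C): 229.4 × 2258.0 = 517985 J
q5 (heat steam 100.0→104.9 °C): 229.4 × 1.96 × 4.9 = 2203 J
Total: 4064 + 77078 + 96348 + 517985 + 2203 = 697678 J = 698 kJ

q = 698 kJ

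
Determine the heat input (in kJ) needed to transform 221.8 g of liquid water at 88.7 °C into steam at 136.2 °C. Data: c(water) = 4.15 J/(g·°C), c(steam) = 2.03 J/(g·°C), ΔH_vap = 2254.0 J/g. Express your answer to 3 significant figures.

q = 527 kJ

q1 (heat water 88.7→100.0 °C): 221.8 × 4.15 × 11.3 = 10401 J
q2 (vaporize at 100 °C): 221.8 × 2254.0 = 499937 J
q3 (heat steam 100.0→136.2 °C): 221.8 × 2.03 × 36.2 = 16299 J
Total: 10401 + 499937 + 16299 = 526637 J = 527 kJ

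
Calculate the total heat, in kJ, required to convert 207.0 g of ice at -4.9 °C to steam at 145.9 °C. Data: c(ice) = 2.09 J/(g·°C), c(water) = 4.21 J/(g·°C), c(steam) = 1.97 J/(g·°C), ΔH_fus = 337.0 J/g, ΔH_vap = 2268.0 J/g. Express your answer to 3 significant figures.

q1 (heat ice -4.9→0.0 °C): 207.0 × 2.09 × 4.9 = 2120 J
q2 (melt at 0 °C): 207.0 × 337.0 = 69759 J
q3 (heat water 0.0→100.0 °C): 207.0 × 4.21 × 100.0 = 87147 J
q4 (vaporize at 100 °C): 207.0 × 2268.0 = 469476 J
q5 (heat steam 100.0→145.9 °C): 207.0 × 1.97 × 45.9 = 18718 J
Total: 2120 + 69759 + 87147 + 469476 + 18718 = 647220 J = 647 kJ

q = 647 kJ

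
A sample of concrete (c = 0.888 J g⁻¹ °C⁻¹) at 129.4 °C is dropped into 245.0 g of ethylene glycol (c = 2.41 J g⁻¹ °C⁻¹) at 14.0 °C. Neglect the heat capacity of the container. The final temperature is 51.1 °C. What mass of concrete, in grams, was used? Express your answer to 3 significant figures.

q_gained = (245.0 × 2.41) × (51.1 − 14.0) = 21910 J
q_lost = m × 0.888 × (129.4 − 51.1) = 69.5304 m
m = 21910 / 69.5304 = 315 g

m = 315 g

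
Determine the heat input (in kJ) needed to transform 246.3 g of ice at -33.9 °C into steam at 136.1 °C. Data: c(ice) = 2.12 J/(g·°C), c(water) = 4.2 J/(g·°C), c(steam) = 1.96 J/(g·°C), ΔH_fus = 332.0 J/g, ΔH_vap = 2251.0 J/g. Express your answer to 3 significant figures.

q1 (heat ice -33.9→0.0 °C): 246.3 × 2.12 × 33.9 = 17701 J
q2 (melt at 0 °C): 246.3 × 332.0 = 81772 J
q3 (heat water 0.0→100.0 °C): 246.3 × 4.2 × 100.0 = 103446 J
q4 (vaporize at 100 °C): 246.3 × 2251.0 = 554421 J
q5 (heat steam 100.0→136.1 °C): 246.3 × 1.96 × 36.1 = 17427 J
Total: 17701 + 81772 + 103446 + 554421 + 17427 = 774767 J = 775 kJ

q = 775 kJ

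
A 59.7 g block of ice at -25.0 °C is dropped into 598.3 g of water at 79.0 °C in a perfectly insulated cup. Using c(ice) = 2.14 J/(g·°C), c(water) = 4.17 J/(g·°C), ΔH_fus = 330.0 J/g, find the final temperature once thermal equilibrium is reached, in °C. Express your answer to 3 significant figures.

Heat to bring ice to 0 °C and melt it: q₁ = 59.7×2.14×25.0 + 59.7×330.0 = 22895 J
Heat the water can supply cooling to 0 °C: 598.3×4.17×79.0 = 197098 J > q₁, so all ice melts.
Energy balance: 598.3×4.17×(79.0 − T) = 22895 + 59.7×4.17×(T − 0)
2494.911(79.0 − T) = 22895 + 248.949 T
197098 − 22895 = 2743.860 T
T = 174203 / 2743.860 = 63.49 °C

T_f = 63.5 °C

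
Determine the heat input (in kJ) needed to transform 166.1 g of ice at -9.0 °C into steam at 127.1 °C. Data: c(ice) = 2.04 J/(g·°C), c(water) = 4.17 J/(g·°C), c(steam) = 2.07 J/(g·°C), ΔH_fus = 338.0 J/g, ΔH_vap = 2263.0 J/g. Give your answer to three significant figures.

q1 (heat ice -9.0→0.0 °C): 166.1 × 2.04 × 9.0 = 3050 J
q2 (melt at 0 °C): 166.1 × 338.0 = 56142 J
q3 (heat water 0.0→100.0 °C): 166.1 × 4.17 × 100.0 = 69264 J
q4 (vaporize at 100 °C): 166.1 × 2263.0 = 375884 J
q5 (heat steam 100.0→127.1 °C): 166.1 × 2.07 × 27.1 = 9318 J
Total: 3050 + 56142 + 69264 + 375884 + 9318 = 513658 J = 514 kJ

q = 514 kJ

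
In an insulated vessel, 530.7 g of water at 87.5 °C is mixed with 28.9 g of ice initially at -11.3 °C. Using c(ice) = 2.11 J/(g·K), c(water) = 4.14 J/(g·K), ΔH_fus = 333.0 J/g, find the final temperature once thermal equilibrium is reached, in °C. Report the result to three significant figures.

T_f = 78.5 °C

Heat to bring ice to 0 °C and melt it: q₁ = 28.9×2.11×11.3 + 28.9×333.0 = 10313 J
Heat the water can supply cooling to 0 °C: 530.7×4.14×87.5 = 192246 J > q₁, so all ice melts.
Energy balance: 530.7×4.14×(87.5 − T) = 10313 + 28.9×4.14×(T − 0)
2197.098(87.5 − T) = 10313 + 119.646 T
192246 − 10313 = 2316.744 T
T = 181933 / 2316.744 = 78.53 °C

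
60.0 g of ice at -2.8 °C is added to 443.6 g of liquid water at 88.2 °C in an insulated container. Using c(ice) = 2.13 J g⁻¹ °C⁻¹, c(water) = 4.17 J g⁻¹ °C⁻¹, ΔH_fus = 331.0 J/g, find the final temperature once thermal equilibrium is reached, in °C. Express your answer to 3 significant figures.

T_f = 68.1 °C

Heat to bring ice to 0 °C and melt it: q₁ = 60.0×2.13×2.8 + 60.0×331.0 = 20218 J
Heat the water can supply cooling to 0 °C: 443.6×4.17×88.2 = 163153 J > q₁, so all ice melts.
Energy balance: 443.6×4.17×(88.2 − T) = 20218 + 60.0×4.17×(T − 0)
1849.812(88.2 − T) = 20218 + 250.2 T
163153 − 20218 = 2100.012 T
T = 142935 / 2100.012 = 68.06 °C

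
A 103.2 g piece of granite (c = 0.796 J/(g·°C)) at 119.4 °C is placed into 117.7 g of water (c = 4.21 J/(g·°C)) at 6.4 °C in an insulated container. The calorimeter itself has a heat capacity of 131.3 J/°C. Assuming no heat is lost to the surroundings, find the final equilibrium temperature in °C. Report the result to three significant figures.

T_f = 19.5 °C

Heat lost by granite = heat gained by water + calorimeter.
(103.2)(0.796)(119.4 − T) = [(117.7)(4.21) + 131.3](T − 6.4)
82.1472 (119.4 − T) = 626.817 (T − 6.4)
9808.4 − 82.1472 T = 626.817 T − 4011.6
13820.0 = 708.9642 T
T = 19.49 °C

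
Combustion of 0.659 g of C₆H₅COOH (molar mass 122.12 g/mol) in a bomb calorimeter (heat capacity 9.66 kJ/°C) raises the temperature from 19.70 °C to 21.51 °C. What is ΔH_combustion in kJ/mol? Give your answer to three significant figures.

ΔT = 21.51 − 19.70 = 1.81 °C
q_cal = C_cal × ΔT = 9.66 × 1.81 = 17.4846 kJ
n = 0.659 / 122.12 = 0.005396 mol
q_rxn = −q_cal = -17.4846 kJ
ΔH = -17.4846 / 0.005396 = -3240 kJ/mol

ΔH = -3240 kJ/mol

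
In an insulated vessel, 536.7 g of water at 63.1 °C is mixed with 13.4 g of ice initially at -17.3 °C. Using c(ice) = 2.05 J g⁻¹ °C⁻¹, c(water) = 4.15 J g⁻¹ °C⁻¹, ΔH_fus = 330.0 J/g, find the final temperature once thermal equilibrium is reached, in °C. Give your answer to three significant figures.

T_f = 59.4 °C

Heat to bring ice to 0 °C and melt it: q₁ = 13.4×2.05×17.3 + 13.4×330.0 = 4897.2 J
Heat the water can supply cooling to 0 °C: 536.7×4.15×63.1 = 140543 J > q₁, so all ice melts.
Energy balance: 536.7×4.15×(63.1 − T) = 4897.2 + 13.4×4.15×(T − 0)
2227.305(63.1 − T) = 4897.2 + 55.61 T
140543 − 4897.2 = 2282.915 T
T = 135645.8 / 2282.915 = 59.42 °C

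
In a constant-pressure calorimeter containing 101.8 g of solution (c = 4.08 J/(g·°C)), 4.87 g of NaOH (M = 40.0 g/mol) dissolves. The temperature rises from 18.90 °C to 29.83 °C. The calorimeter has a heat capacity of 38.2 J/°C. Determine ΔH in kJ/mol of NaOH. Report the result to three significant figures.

ΔH = -40.7 kJ/mol

|ΔT| = |29.83 − 18.90| = 10.93 °C
|q_surr| = (101.8 × 4.08 + 38.2) × 10.93 = 453.544 × 10.93 = 4957 J
n(NaOH) = 4.87 / 40.0 = 0.1218 mol
Temperature rose, so q_rxn = −|q_surr| = -4.957 kJ
ΔH = q_rxn / n = -40.70 kJ/mol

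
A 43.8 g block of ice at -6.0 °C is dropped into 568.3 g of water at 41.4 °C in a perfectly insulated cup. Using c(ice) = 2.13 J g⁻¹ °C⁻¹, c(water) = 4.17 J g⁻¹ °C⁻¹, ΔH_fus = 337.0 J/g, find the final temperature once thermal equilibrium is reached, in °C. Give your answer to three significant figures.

T_f = 32.4 °C

Heat to bring ice to 0 °C and melt it: q₁ = 43.8×2.13×6.0 + 43.8×337.0 = 15320 J
Heat the water can supply cooling to 0 °C: 568.3×4.17×41.4 = 98110.2 J > q₁, so all ice melts.
Energy balance: 568.3×4.17×(41.4 − T) = 15320 + 43.8×4.17×(T − 0)
2369.811(41.4 − T) = 15320 + 182.646 T
98110.2 − 15320 = 2552.457 T
T = 82790.2 / 2552.457 = 32.44 °C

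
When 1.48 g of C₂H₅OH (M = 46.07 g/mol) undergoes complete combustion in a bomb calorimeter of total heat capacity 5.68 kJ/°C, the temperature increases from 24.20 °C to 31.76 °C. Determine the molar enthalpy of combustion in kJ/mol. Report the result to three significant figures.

ΔT = 31.76 − 24.20 = 7.56 °C
q_cal = C_cal × ΔT = 5.68 × 7.56 = 42.9408 kJ
n = 1.48 / 46.07 = 0.03213 mol
q_rxn = −q_cal = -42.9408 kJ
ΔH = -42.9408 / 0.03213 = -1336 kJ/mol

ΔH = -1340 kJ/mol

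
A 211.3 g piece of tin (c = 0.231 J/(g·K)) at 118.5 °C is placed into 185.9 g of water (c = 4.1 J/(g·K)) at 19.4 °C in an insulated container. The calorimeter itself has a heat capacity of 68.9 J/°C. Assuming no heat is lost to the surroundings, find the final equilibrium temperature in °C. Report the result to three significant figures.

Heat lost by tin = heat gained by water + calorimeter.
(211.3)(0.231)(118.5 − T) = [(185.9)(4.1) + 68.9](T − 19.4)
48.8103 (118.5 − T) = 831.09 (T − 19.4)
5784.0 − 48.8103 T = 831.09 T − 16123
21907.0 = 879.9003 T
T = 24.90 °C

T_f = 24.9 °C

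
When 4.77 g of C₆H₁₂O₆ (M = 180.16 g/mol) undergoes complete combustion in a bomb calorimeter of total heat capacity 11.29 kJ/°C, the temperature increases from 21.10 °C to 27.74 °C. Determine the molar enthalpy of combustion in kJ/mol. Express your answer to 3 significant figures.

ΔT = 27.74 − 21.10 = 6.64 °C
q_cal = C_cal × ΔT = 11.29 × 6.64 = 74.9656 kJ
n = 4.77 / 180.16 = 0.02648 mol
q_rxn = −q_cal = -74.9656 kJ
ΔH = -74.9656 / 0.02648 = -2831 kJ/mol

ΔH = -2830 kJ/mol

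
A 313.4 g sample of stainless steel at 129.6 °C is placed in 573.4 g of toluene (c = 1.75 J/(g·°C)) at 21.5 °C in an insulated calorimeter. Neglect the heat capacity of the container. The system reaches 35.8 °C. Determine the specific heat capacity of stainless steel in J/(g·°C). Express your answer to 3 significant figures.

c = 0.488 J/(g·°C)

q_gained = (573.4 × 1.75) × (35.8 − 21.5) = 14350 J
q_lost = 313.4 × c × (129.6 − 35.8) = 29396.92 c
Set equal: c = 14350 / 29396.92 = 0.488 J/(g·°C)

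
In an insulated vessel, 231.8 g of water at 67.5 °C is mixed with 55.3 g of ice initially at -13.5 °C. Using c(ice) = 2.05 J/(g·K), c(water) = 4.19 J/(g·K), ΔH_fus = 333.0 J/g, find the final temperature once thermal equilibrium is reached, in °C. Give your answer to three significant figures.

Heat to bring ice to 0 °C and melt it: q₁ = 55.3×2.05×13.5 + 55.3×333.0 = 19945 J
Heat the water can supply cooling to 0 °C: 231.8×4.19×67.5 = 65558.8 J > q₁, so all ice melts.
Energy balance: 231.8×4.19×(67.5 − T) = 19945 + 55.3×4.19×(T − 0)
971.242(67.5 − T) = 19945 + 231.707 T
65558.8 − 19945 = 1202.949 T
T = 45613.8 / 1202.949 = 37.92 °C

T_f = 37.9 °C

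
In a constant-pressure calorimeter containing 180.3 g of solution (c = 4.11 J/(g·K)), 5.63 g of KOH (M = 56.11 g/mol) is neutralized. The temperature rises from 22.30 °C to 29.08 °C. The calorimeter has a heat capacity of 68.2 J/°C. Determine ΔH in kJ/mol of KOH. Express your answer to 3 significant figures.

|ΔT| = |29.08 − 22.30| = 6.78 °C
|q_surr| = (180.3 × 4.11 + 68.2) × 6.78 = 809.233 × 6.78 = 5487 J
n(KOH) = 5.63 / 56.11 = 0.1003 mol
Temperature rose, so q_rxn = −|q_surr| = -5.487 kJ
ΔH = q_rxn / n = -54.71 kJ/mol

ΔH = -54.7 kJ/mol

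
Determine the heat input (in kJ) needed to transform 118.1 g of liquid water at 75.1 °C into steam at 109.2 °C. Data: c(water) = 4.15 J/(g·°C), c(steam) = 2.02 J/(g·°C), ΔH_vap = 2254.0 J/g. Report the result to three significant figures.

q = 281 kJ

q1 (heat water 75.1→100.0 °C): 118.1 × 4.15 × 24.9 = 12204 J
q2 (vaporize at 100 °C): 118.1 × 2254.0 = 266197 J
q3 (heat steam 100.0→109.2 °C): 118.1 × 2.02 × 9.2 = 2195 J
Total: 12204 + 266197 + 2195 = 280596 J = 281 kJ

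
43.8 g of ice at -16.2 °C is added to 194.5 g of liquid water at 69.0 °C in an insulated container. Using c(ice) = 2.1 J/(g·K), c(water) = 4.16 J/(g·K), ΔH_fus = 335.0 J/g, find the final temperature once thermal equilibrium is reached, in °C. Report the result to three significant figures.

T_f = 40.0 °C

Heat to bring ice to 0 °C and melt it: q₁ = 43.8×2.1×16.2 + 43.8×335.0 = 16163 J
Heat the water can supply cooling to 0 °C: 194.5×4.16×69.0 = 55829.3 J > q₁, so all ice melts.
Energy balance: 194.5×4.16×(69.0 − T) = 16163 + 43.8×4.16×(T − 0)
809.12(69.0 − T) = 16163 + 182.208 T
55829.3 − 16163 = 991.328 T
T = 39666.3 / 991.328 = 40.01 °C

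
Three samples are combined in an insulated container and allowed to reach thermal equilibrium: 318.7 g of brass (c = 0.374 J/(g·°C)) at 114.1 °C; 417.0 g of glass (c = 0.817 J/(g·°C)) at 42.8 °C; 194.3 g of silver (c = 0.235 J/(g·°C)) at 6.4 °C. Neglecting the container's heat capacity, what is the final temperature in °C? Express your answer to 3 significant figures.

Σ mᵢcᵢ(T − Tᵢ) = 0  ⇒  T = Σ mᵢcᵢTᵢ / Σ mᵢcᵢ
Σ mᵢcᵢ = 318.7×0.374 + 417.0×0.817 + 194.3×0.235 = 505.5433
Σ mᵢcᵢTᵢ = 119.1938×114.1 + 340.689×42.8 + 45.6605×6.4 = 28474
T = 28474 / 505.5433 = 56.32 °C

T_f = 56.3 °C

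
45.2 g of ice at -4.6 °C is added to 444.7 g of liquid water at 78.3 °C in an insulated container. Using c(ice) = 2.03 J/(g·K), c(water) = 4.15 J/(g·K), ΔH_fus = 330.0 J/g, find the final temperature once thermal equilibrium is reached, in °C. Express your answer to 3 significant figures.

Heat to bring ice to 0 °C and melt it: q₁ = 45.2×2.03×4.6 + 45.2×330.0 = 15338 J
Heat the water can supply cooling to 0 °C: 444.7×4.15×78.3 = 144503 J > q₁, so all ice melts.
Energy balance: 444.7×4.15×(78.3 − T) = 15338 + 45.2×4.15×(T − 0)
1845.505(78.3 − T) = 15338 + 187.58 T
144503 − 15338 = 2033.085 T
T = 129165 / 2033.085 = 63.53 °C

T_f = 63.5 °C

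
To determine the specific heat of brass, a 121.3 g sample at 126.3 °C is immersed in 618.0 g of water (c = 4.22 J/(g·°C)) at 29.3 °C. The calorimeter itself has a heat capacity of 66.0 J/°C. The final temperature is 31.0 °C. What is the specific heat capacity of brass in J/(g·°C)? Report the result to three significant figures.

q_gained = (618.0 × 4.22 + 66.0) × (31.0 − 29.3) = 4546 J
q_lost = 121.3 × c × (126.3 − 31.0) = 11559.89 c
Set equal: c = 4546 / 11559.89 = 0.393 J/(g·°C)

c = 0.393 J/(g·°C)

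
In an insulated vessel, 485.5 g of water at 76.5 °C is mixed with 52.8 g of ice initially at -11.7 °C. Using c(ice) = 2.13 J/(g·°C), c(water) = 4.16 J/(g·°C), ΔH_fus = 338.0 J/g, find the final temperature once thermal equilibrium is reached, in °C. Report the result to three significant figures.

T_f = 60.4 °C

Heat to bring ice to 0 °C and melt it: q₁ = 52.8×2.13×11.7 + 52.8×338.0 = 19162 J
Heat the water can supply cooling to 0 °C: 485.5×4.16×76.5 = 154506 J > q₁, so all ice melts.
Energy balance: 485.5×4.16×(76.5 − T) = 19162 + 52.8×4.16×(T − 0)
2019.68(76.5 − T) = 19162 + 219.648 T
154506 − 19162 = 2239.328 T
T = 135344 / 2239.328 = 60.44 °C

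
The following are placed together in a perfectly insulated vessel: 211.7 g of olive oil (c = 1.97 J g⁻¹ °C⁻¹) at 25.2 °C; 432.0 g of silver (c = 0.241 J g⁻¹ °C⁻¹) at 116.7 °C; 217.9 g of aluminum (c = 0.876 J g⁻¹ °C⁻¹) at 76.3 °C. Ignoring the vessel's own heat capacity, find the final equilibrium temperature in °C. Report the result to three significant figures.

Σ mᵢcᵢ(T − Tᵢ) = 0  ⇒  T = Σ mᵢcᵢTᵢ / Σ mᵢcᵢ
Σ mᵢcᵢ = 211.7×1.97 + 432.0×0.241 + 217.9×0.876 = 712.0414
Σ mᵢcᵢTᵢ = 417.049×25.2 + 104.112×116.7 + 190.8804×76.3 = 37224
T = 37224 / 712.0414 = 52.28 °C

T_f = 52.3 °C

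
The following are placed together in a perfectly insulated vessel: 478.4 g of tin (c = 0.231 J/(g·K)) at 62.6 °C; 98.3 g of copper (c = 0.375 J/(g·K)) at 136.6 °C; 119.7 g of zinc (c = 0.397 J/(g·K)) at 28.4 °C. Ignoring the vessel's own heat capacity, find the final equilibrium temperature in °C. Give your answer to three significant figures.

T_f = 68.3 °C

Σ mᵢcᵢ(T − Tᵢ) = 0  ⇒  T = Σ mᵢcᵢTᵢ / Σ mᵢcᵢ
Σ mᵢcᵢ = 478.4×0.231 + 98.3×0.375 + 119.7×0.397 = 194.8938
Σ mᵢcᵢTᵢ = 110.5104×62.6 + 36.8625×136.6 + 47.5209×28.4 = 13303
T = 13303 / 194.8938 = 68.26 °C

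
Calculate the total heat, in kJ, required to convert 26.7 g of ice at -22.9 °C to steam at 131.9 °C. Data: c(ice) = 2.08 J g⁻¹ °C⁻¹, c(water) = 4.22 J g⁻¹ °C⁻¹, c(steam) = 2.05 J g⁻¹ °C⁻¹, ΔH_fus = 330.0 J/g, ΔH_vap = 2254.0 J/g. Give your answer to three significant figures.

q = 83.3 kJ

q1 (heat ice -22.9→0.0 °C): 26.7 × 2.08 × 22.9 = 1272 J
q2 (melt at 0 °C): 26.7 × 330.0 = 8811 J
q3 (heat water 0.0→100.0 °C): 26.7 × 4.22 × 100.0 = 11267 J
q4 (vaporize at 100 °C): 26.7 × 2254.0 = 60182 J
q5 (heat steam 100.0→131.9 °C): 26.7 × 2.05 × 31.9 = 1746 J
Total: 1272 + 8811 + 11267 + 60182 + 1746 = 83278 J = 83.3 kJ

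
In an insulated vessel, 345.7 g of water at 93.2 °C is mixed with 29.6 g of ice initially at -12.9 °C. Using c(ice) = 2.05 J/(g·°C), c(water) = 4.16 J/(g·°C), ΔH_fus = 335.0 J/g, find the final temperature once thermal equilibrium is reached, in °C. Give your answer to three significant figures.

T_f = 79.0 °C

Heat to bring ice to 0 °C and melt it: q₁ = 29.6×2.05×12.9 + 29.6×335.0 = 10699 J
Heat the water can supply cooling to 0 °C: 345.7×4.16×93.2 = 134032 J > q₁, so all ice melts.
Energy balance: 345.7×4.16×(93.2 − T) = 10699 + 29.6×4.16×(T − 0)
1438.112(93.2 − T) = 10699 + 123.136 T
134032 − 10699 = 1561.248 T
T = 123333 / 1561.248 = 79.00 °C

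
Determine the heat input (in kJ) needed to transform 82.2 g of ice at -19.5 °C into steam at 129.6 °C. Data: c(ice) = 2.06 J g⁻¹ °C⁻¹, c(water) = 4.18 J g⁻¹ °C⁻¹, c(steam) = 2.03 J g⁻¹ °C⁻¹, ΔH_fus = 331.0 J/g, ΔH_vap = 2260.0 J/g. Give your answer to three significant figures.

q1 (heat ice -19.5→0.0 °C): 82.2 × 2.06 × 19.5 = 3302 J
q2 (melt at 0 °C): 82.2 × 331.0 = 27208 J
q3 (heat water 0.0→100.0 °C): 82.2 × 4.18 × 100.0 = 34360 J
q4 (vaporize at 100 °C): 82.2 × 2260.0 = 185772 J
q5 (heat steam 100.0→129.6 °C): 82.2 × 2.03 × 29.6 = 4939 J
Total: 3302 + 27208 + 34360 + 185772 + 4939 = 255581 J = 256 kJ

q = 256 kJ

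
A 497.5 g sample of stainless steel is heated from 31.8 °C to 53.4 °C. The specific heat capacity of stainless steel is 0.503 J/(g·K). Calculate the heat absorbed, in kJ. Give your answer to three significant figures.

q = m c ΔT = 497.5 × 0.503 × (53.4 − 31.8)
q = 497.5 × 0.503 × 21.6 = 5405 J = 5.41 kJ

q = 5.41 kJ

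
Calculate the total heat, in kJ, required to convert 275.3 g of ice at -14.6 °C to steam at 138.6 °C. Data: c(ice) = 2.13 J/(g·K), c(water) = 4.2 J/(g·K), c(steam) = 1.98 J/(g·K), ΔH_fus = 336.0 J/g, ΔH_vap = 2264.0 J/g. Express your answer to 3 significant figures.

q = 861 kJ

q1 (heat ice -14.6→0.0 °C): 275.3 × 2.13 × 14.6 = 8561 J
q2 (melt at 0 °C): 275.3 × 336.0 = 92501 J
q3 (heat water 0.0→100.0 °C): 275.3 × 4.2 × 100.0 = 115626 J
q4 (vaporize at 100 °C): 275.3 × 2264.0 = 623279 J
q5 (heat steam 100.0→138.6 °C): 275.3 × 1.98 × 38.6 = 21041 J
Total: 8561 + 92501 + 115626 + 623279 + 21041 = 861008 J = 861 kJ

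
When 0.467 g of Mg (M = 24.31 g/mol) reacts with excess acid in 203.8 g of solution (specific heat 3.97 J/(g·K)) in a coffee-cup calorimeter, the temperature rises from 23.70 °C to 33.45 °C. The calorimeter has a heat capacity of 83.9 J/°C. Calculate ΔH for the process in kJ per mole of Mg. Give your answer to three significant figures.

ΔH = -453 kJ/mol

|ΔT| = |33.45 − 23.70| = 9.75 °C
|q_surr| = (203.8 × 3.97 + 83.9) × 9.75 = 892.986 × 9.75 = 8707 J
n(Mg) = 0.467 / 24.31 = 0.01921 mol
Temperature rose, so q_rxn = −|q_surr| = -8.707 kJ
ΔH = q_rxn / n = -453.3 kJ/mol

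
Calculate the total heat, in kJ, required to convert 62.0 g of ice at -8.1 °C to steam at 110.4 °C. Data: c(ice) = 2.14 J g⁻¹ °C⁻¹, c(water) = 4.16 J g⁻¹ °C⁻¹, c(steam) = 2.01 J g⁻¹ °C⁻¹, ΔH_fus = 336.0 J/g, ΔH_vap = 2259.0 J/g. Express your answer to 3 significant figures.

q = 189 kJ

q1 (heat ice -8.1→0.0 °C): 62.0 × 2.14 × 8.1 = 1075 J
q2 (melt at 0 °C): 62.0 × 336.0 = 20832 J
q3 (heat water 0.0→100.0 °C): 62.0 × 4.16 × 100.0 = 25792 J
q4 (vaporize at 100 °C): 62.0 × 2259.0 = 140058 J
q5 (heat steam 100.0→110.4 °C): 62.0 × 2.01 × 10.4 = 1296 J
Total: 1075 + 20832 + 25792 + 140058 + 1296 = 189053 J = 189 kJ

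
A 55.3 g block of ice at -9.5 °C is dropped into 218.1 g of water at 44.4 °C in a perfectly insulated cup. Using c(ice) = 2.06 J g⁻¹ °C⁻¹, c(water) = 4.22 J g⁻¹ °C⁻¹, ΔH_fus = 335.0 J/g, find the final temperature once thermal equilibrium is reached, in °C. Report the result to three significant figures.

Heat to bring ice to 0 °C and melt it: q₁ = 55.3×2.06×9.5 + 55.3×335.0 = 19608 J
Heat the water can supply cooling to 0 °C: 218.1×4.22×44.4 = 40865.0 J > q₁, so all ice melts.
Energy balance: 218.1×4.22×(44.4 − T) = 19608 + 55.3×4.22×(T − 0)
920.382(44.4 − T) = 19608 + 233.366 T
40865.0 − 19608 = 1153.748 T
T = 21257.0 / 1153.748 = 18.42 °C

T_f = 18.4 °C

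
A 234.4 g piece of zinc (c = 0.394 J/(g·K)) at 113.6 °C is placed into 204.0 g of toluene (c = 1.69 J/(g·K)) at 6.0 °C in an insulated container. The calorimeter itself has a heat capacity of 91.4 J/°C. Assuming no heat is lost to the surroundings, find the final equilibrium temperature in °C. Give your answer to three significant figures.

T_f = 24.8 °C

Heat lost by zinc = heat gained by toluene + calorimeter.
(234.4)(0.394)(113.6 − T) = [(204.0)(1.69) + 91.4](T − 6.0)
92.3536 (113.6 − T) = 436.16 (T − 6.0)
10491 − 92.3536 T = 436.16 T − 2617.0
13108.0 = 528.5136 T
T = 24.80 °C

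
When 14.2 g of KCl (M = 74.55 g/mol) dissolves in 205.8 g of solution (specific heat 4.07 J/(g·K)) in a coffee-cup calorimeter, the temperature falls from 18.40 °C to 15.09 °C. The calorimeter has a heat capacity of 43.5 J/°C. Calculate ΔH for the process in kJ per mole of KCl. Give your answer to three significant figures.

ΔH = 15.3 kJ/mol

|ΔT| = |15.09 − 18.40| = 3.31 °C
|q_surr| = (205.8 × 4.07 + 43.5) × 3.31 = 881.106 × 3.31 = 2916 J
n(KCl) = 14.2 / 74.55 = 0.1905 mol
Temperature fell, so q_rxn = +|q_surr| = 2.916 kJ
ΔH = q_rxn / n = 15.31 kJ/mol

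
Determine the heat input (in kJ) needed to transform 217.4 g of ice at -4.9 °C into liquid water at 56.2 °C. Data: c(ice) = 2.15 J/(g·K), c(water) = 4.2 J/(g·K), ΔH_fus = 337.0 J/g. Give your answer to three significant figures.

q1 (heat ice -4.9→0.0 °C): 217.4 × 2.15 × 4.9 = 2290 J
q2 (melt at 0 °C): 217.4 × 337.0 = 73264 J
q3 (heat water 0.0→56.2 °C): 217.4 × 4.2 × 56.2 = 51315 J
Total: 2290 + 73264 + 51315 = 126869 J = 127 kJ

q = 127 kJ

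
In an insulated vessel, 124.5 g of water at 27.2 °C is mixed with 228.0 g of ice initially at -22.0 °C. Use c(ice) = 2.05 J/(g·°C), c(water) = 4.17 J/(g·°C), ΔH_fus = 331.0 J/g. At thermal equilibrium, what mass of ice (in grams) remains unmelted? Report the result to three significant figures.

Heat to warm all ice to 0 °C: 228.0×2.05×22.0 = 10283 J
Heat released by water cooling to 0 °C: 124.5×4.17×27.2 = 14121 J
14121 J < 10283 + 228.0×331.0 = 85751 J, so not all ice melts; final T = 0 °C.
Heat left for melting: 14121 − 10283 = 3838 J
Mass melted = 3838 / 331.0 = 11.60 g
Ice remaining = 228.0 − 11.60 = 216.40 g

m_ice remaining = 216 g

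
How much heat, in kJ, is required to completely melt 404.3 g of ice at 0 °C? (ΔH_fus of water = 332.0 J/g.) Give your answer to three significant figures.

q = 134 kJ

q = m × ΔH_fus = 404.3 × 332.0 = 134200 J = 134 kJ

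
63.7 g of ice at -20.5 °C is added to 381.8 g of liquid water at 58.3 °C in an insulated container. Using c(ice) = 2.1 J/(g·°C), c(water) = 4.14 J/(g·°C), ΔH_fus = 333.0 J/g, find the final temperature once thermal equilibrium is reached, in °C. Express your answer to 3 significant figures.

T_f = 37.0 °C

Heat to bring ice to 0 °C and melt it: q₁ = 63.7×2.1×20.5 + 63.7×333.0 = 23954 J
Heat the water can supply cooling to 0 °C: 381.8×4.14×58.3 = 92152.0 J > q₁, so all ice melts.
Energy balance: 381.8×4.14×(58.3 − T) = 23954 + 63.7×4.14×(T − 0)
1580.652(58.3 − T) = 23954 + 263.718 T
92152.0 − 23954 = 1844.370 T
T = 68198.0 / 1844.370 = 36.98 °C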